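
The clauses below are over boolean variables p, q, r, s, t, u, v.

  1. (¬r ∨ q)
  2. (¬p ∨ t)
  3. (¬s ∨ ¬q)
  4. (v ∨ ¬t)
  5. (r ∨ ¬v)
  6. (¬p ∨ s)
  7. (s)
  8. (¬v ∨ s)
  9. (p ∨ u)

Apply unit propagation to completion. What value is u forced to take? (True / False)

(s) is a unit clause: s = True.
(¬q ∨ ¬s) with s = True leaves only ¬q, so q = False.
(¬r ∨ q): since q = False, the clause reduces to (¬r). r = False.
In (¬v ∨ r), r is now false; ¬v must hold, so v = False.
(¬t ∨ v): since v = False, the clause reduces to (¬t). t = False.
From (t ∨ ¬p) and t = False: p = False.
In (u ∨ p), p is now false; u must hold, so u = True.

True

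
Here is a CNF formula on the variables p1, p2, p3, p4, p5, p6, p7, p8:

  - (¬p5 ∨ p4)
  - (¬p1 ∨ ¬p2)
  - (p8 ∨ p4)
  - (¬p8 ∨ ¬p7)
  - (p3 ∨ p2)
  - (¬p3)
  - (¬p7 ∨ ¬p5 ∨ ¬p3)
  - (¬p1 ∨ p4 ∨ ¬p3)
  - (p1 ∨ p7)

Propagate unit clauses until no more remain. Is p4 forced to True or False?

True

(¬p3) is a unit clause: p3 = False.
(p2 ∨ p3): since p3 = False, the clause reduces to (p2). p2 = True.
(¬p2 ∨ ¬p1): since p2 = True, the clause reduces to (¬p1). p1 = False.
In (p1 ∨ p7), p1 is now false; p7 must hold, so p7 = True.
From (¬p7 ∨ ¬p8) and p7 = True: p8 = False.
(p4 ∨ p8) with p8 = False leaves only p4, so p4 = True.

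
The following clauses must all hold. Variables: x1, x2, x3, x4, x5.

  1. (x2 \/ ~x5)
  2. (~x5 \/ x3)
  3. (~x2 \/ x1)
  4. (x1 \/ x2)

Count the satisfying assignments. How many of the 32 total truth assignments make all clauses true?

10

Split on x2, then x1.
  x2=1, x1=1: x4 free; 3 ways for (x3,x5) × 2^1 = 6.
  x2=1, x1=0: a clause becomes empty — 0.
  x2=0, x1=1: remaining (x3,x4,x5) ∈ {(0,0,0); (0,1,0); (1,0,0); (1,1,0)} — 4.
  x2=0, x1=0: a clause becomes empty — 0.
Total: 6 + 0 + 4 + 0 = 10.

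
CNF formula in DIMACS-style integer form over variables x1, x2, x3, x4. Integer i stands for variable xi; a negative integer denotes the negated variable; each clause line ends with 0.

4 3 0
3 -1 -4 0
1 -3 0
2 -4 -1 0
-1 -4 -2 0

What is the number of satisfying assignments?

4

Satisfying assignments:
  x1=0 x2=0 x3=0 x4=1
  x1=0 x2=1 x3=0 x4=1
  x1=1 x2=0 x3=1 x4=0
  x1=1 x2=1 x3=1 x4=0
That's 4 in total.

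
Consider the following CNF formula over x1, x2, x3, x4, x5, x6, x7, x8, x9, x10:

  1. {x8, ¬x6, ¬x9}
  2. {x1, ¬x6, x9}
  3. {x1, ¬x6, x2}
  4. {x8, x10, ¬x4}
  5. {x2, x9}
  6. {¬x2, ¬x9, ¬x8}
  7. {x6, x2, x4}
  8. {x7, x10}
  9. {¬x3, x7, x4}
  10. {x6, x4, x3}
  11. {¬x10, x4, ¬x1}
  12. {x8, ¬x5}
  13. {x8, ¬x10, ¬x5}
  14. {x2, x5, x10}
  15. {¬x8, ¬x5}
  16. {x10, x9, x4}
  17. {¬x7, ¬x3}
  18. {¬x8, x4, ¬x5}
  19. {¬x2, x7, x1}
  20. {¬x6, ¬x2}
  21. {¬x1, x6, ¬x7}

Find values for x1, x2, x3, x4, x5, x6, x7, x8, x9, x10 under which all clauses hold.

x1 = 0, x2 = 0, x3 = 1, x4 = 1, x5 = 0, x6 = 0, x7 = 0, x8 = 0, x9 = 1, x10 = 1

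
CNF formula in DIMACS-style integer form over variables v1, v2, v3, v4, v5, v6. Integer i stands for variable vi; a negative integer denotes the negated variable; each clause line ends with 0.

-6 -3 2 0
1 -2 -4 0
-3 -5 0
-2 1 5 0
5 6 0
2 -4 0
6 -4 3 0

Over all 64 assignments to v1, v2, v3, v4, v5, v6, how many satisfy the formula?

Case analysis on v2 and v3:
  v2=1, v3=1: remaining (v1,v4,v5,v6) ∈ {(1,0,0,1); (1,1,0,1)} — 2.
  v2=1, v3=0: 7 of the 16 assignments to (v1,v4,v5,v6) work.
  v2=0, v3=1: a clause becomes empty — 0.
  v2=0, v3=0: v1 free; 3 ways for (v4,v5,v6) × 2^1 = 6.
Total: 2 + 7 + 0 + 6 = 15.

15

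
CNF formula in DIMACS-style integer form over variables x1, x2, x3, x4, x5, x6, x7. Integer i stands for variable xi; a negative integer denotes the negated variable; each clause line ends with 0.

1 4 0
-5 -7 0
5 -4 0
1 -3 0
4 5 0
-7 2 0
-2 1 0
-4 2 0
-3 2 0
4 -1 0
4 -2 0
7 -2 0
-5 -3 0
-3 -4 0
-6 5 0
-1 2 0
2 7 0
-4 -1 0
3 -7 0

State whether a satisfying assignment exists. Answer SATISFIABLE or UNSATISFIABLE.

UNSATISFIABLE

x2 = True:
  propagation gives x1=True, x4=True; an empty clause results — contradiction.
x2 = False:
  propagation gives x7=False; an empty clause results — contradiction.
Every branch closes, so no satisfying assignment exists.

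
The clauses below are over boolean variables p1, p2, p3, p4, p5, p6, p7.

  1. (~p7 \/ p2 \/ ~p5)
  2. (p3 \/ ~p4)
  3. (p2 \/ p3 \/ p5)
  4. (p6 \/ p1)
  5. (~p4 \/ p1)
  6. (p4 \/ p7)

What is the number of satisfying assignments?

29

Case analysis on p4 and p1:
  p4=T, p1=T: p6 free; 7 ways for (p2,p3,p5,p7) × 2^1 = 14.
  p4=T, p1=F: a clause becomes empty — 0.
  p4=F, p1=T: p6 free; 5 ways for (p2,p3,p5,p7) × 2^1 = 10.
  p4=F, p1=F: 5 of the 32 assignments to (p2,p3,p5,p6,p7) work.
Total: 14 + 0 + 10 + 5 = 29.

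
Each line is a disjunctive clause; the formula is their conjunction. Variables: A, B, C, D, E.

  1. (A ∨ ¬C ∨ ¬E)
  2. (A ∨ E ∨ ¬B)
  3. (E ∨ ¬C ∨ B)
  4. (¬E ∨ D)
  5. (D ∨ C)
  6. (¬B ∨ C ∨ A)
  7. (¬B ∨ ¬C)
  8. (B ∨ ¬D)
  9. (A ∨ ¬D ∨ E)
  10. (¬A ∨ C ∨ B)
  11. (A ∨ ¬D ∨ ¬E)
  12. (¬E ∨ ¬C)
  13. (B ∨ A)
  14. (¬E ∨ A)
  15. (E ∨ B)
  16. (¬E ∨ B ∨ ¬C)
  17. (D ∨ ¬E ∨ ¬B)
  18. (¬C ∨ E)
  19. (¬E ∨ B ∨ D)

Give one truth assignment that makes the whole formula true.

A=True, B=True, C=False, D=True, E=False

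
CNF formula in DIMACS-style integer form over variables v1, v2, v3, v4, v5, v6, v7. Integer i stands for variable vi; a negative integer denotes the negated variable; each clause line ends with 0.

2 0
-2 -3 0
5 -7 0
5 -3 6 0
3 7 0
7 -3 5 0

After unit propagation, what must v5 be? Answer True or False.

True

(v2) is a unit clause: v2 = True.
(~v3 \/ ~v2) with v2 = True leaves only ~v3, so v3 = False.
In (v7 \/ v3), v3 is now false; v7 must hold, so v7 = True.
(~v7 \/ v5): since v7 = True, the clause reduces to (v5). v5 = True.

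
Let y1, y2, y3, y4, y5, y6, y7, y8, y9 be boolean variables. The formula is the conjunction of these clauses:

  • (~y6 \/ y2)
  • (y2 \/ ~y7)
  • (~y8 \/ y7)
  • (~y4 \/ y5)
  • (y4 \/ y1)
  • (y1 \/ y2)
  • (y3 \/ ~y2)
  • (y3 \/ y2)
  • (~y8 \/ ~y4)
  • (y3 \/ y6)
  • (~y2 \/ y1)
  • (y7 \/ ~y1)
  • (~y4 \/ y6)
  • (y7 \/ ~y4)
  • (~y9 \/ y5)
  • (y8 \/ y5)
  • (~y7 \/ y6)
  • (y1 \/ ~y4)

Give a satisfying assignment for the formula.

y3 occurs only positively in the remaining clauses — set y3 = True.
y5 occurs only positively in the remaining clauses — set y5 = True.
Branch on y1: take y1 = True.
  then y7 is forced to True.
  then y2 is forced to True.
  then y6 is forced to True.
Try y4 = True.
  then y8 is forced to False.
y9 is now unconstrained; take y9 = True.

y1=True, y2=True, y3=True, y4=True, y5=True, y6=True, y7=True, y8=False, y9=True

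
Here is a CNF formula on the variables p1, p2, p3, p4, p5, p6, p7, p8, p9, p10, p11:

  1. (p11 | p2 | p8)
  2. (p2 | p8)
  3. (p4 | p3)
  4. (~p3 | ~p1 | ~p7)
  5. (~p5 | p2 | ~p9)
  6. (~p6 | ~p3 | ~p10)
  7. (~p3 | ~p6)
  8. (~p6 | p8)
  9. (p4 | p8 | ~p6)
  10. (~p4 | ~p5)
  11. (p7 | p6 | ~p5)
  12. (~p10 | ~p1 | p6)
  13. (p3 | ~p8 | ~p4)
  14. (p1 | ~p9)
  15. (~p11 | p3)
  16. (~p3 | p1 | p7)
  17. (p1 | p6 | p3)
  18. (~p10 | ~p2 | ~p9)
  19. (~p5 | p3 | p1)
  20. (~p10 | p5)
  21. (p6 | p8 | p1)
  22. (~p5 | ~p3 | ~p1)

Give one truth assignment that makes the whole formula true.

Pure literal: p10 appears only negated; assign p10 = False.
Branch on p1: take p1 = True.
Set p2 = True and propagate.
For the remaining variables, p3 = True, p4 = False, p5 = False, p6 = False, p7 = False, p8 = False, p9 = True, p11 = True works.
Every clause has at least one true literal under this assignment.

p1=1  p2=1  p3=1  p4=0  p5=0  p6=0  p7=0  p8=0  p9=1  p10=0  p11=1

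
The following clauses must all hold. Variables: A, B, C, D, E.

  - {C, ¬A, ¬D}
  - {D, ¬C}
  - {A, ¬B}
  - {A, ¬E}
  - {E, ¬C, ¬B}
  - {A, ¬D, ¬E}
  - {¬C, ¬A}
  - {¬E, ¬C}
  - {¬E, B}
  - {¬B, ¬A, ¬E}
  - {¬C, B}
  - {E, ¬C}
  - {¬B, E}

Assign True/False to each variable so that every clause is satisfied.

A = False, B = False, C = False, D = False, E = False

Set A = False and propagate.
  then B is forced to False.
  then E is forced to False.
  then C is forced to False.
D is now unconstrained; take D = False.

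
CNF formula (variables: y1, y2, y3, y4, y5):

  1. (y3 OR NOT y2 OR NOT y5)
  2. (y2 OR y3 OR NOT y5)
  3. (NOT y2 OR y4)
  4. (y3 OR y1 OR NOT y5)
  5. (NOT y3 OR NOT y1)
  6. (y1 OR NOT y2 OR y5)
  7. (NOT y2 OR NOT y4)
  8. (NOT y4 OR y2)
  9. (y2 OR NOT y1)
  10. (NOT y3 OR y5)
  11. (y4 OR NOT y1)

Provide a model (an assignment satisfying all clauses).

y1=False, y2=False, y3=False, y4=False, y5=False

Try y1 = False.
Try y2 = False.
  then y4 is forced to False.
For the remaining variables, y3 = False, y5 = False works.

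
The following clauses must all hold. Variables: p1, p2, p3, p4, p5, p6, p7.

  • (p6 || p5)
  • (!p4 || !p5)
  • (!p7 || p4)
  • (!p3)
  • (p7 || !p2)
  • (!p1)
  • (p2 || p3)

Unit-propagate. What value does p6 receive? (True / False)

True

Unit clause (!p3) sets p3 = False.
(!p1) stands alone — p1 = False.
In (p3 || p2), p3 is now false; p2 must hold, so p2 = True.
In (p7 || !p2), !p2 is now false; p7 must hold, so p7 = True.
(p4 || !p7): since p7 = True, the clause reduces to (p4). p4 = True.
In (!p5 || !p4), !p4 is now false; !p5 must hold, so p5 = False.
In (p5 || p6), p5 is now false; p6 must hold, so p6 = True.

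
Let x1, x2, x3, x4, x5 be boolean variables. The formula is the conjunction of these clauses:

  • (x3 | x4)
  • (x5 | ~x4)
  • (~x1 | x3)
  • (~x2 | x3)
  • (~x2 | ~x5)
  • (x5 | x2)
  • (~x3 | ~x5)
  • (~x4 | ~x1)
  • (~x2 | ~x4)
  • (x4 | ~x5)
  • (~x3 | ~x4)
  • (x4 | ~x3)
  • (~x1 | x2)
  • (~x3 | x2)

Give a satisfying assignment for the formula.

Pure literal: x1 appears only negated; assign x1 = False.
Set x2 = False and propagate.
  then x5 is forced to True.
  then x3 is forced to False.
  then x4 is forced to True.

x1 = F, x2 = F, x3 = F, x4 = T, x5 = T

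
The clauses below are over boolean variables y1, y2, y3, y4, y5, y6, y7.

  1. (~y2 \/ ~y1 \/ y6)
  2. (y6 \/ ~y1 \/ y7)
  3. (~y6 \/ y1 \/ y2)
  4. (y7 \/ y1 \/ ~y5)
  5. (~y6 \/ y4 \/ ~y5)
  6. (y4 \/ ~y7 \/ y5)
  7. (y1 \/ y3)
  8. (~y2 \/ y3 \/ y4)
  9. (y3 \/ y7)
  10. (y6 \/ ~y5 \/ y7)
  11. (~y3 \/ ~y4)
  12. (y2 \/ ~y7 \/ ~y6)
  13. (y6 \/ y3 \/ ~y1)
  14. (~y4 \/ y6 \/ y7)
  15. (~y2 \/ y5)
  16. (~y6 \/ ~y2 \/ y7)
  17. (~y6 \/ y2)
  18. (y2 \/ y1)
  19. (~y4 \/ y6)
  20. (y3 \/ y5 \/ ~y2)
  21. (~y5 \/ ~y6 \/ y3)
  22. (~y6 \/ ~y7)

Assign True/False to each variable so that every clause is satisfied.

y1=True, y2=False, y3=True, y4=False, y5=True, y6=False, y7=True

Check each clause:
  1. (~y1 \/ ~y2 \/ y6) — ~y2 is true.
  2. (~y1 \/ y7 \/ y6) — y7 is true.
  3. (y2 \/ ~y6 \/ y1) — y1 is true.
  4. (y7 \/ ~y5 \/ y1) — y1 is true.
  5. (y4 \/ ~y5 \/ ~y6) — ~y6 is true.
  6. (y4 \/ ~y7 \/ y5) — y5 is true.
  7. (y1 \/ y3) — y1 is true.
  8. (y4 \/ ~y2 \/ y3) — y3 is true.
  9. (y3 \/ y7) — y3 is true.
  10. (y6 \/ y7 \/ ~y5) — y7 is true.
  11. (~y3 \/ ~y4) — ~y4 is true.
  12. (~y6 \/ y2 \/ ~y7) — ~y6 is true.
  13. (y6 \/ ~y1 \/ y3) — y3 is true.
  14. (y6 \/ y7 \/ ~y4) — ~y4 is true.
  15. (y5 \/ ~y2) — y5 is true.
  16. (~y2 \/ ~y6 \/ y7) — ~y6 is true.
  17. (y2 \/ ~y6) — ~y6 is true.
  18. (y2 \/ y1) — y1 is true.
  19. (y6 \/ ~y4) — ~y4 is true.
  20. (~y2 \/ y5 \/ y3) — y3 is true.
  21. (~y5 \/ ~y6 \/ y3) — ~y6 is true.
  22. (~y7 \/ ~y6) — ~y6 is true.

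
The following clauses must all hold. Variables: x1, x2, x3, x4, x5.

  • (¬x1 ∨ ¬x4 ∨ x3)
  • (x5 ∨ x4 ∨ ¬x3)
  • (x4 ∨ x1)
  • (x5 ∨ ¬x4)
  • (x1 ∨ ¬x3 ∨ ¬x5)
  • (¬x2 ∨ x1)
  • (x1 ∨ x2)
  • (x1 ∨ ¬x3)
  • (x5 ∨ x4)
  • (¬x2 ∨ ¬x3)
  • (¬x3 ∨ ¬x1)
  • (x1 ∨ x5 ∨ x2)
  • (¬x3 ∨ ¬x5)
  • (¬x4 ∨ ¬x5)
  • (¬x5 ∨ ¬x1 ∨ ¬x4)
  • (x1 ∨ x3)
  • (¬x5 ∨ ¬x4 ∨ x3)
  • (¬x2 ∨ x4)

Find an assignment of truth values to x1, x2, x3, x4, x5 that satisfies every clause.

x1 = 1, x2 = 0, x3 = 0, x4 = 0, x5 = 1

Check each clause:
  1. (¬x4 ∨ ¬x1 ∨ x3) — ¬x4 is true.
  2. (x5 ∨ ¬x3 ∨ x4) — ¬x3 is true.
  3. (x4 ∨ x1) — x1 is true.
  4. (¬x4 ∨ x5) — ¬x4 is true.
  5. (¬x5 ∨ ¬x3 ∨ x1) — x1 is true.
  6. (¬x2 ∨ x1) — x1 is true.
  7. (x2 ∨ x1) — x1 is true.
  8. (x1 ∨ ¬x3) — x1 is true.
  9. (x5 ∨ x4) — x5 is true.
  10. (¬x2 ∨ ¬x3) — ¬x3 is true.
  11. (¬x3 ∨ ¬x1) — ¬x3 is true.
  12. (x2 ∨ x5 ∨ x1) — x1 is true.
  13. (¬x5 ∨ ¬x3) — ¬x3 is true.
  14. (¬x5 ∨ ¬x4) — ¬x4 is true.
  15. (¬x5 ∨ ¬x4 ∨ ¬x1) — ¬x4 is true.
  16. (x3 ∨ x1) — x1 is true.
  17. (¬x5 ∨ ¬x4 ∨ x3) — ¬x4 is true.
  18. (¬x2 ∨ x4) — ¬x2 is true.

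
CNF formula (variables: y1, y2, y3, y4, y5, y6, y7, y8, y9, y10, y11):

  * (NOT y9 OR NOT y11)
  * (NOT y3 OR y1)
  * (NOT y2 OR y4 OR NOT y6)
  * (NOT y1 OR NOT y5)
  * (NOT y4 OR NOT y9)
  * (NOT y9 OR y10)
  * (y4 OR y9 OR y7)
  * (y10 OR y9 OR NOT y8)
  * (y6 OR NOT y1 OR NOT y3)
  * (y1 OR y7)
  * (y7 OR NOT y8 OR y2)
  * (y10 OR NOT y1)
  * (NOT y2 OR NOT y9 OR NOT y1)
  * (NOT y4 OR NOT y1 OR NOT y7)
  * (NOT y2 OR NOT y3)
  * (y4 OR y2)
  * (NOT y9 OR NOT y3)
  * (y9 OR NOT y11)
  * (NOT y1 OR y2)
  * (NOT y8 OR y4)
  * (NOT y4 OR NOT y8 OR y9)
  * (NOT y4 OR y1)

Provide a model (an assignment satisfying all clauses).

Pure literal: y3 appears only negated; assign y3 = False.
Pure literal: y8 appears only negated; assign y8 = False.
Branch on y1: take y1 = False.
  then y7 is forced to True.
  then y4 is forced to False.
  then y2 is forced to True.
  then y6 is forced to False.
Set y9 = False and propagate.
  then y11 is forced to False.
y5, y10 are now unconstrained; take y5 = True, y10 = False.
Every clause has at least one true literal under this assignment.

y1 = False  y2 = True  y3 = False  y4 = False  y5 = True  y6 = False  y7 = True  y8 = False  y9 = False  y10 = False  y11 = False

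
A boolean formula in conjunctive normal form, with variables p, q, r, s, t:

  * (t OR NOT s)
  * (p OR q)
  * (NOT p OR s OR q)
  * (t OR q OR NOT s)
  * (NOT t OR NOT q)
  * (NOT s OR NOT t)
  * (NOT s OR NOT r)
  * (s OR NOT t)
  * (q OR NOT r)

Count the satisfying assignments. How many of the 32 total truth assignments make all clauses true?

The models are:
  p=F q=T r=F s=F t=F
  p=F q=T r=T s=F t=F
  p=T q=T r=F s=F t=F
  p=T q=T r=T s=F t=F
Count: 4.

4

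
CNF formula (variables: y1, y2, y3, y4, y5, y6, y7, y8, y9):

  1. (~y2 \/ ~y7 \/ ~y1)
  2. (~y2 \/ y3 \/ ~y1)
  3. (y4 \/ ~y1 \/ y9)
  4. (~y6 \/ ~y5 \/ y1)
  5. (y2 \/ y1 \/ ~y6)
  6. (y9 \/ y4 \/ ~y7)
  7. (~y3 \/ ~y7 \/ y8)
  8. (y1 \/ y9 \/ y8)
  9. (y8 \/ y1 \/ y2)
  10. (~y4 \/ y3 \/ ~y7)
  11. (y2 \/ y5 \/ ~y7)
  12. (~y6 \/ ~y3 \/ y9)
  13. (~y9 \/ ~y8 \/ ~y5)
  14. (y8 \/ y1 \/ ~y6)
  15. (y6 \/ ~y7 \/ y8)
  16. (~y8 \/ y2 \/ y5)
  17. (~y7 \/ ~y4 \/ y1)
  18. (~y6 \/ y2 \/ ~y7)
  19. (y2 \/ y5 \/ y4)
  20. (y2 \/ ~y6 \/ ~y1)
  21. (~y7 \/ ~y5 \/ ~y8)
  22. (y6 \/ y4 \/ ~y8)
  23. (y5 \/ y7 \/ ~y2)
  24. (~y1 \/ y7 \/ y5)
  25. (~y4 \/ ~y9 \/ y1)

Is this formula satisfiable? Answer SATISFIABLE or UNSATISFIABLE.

Try y1 = True.
Branch on y2: take y2 = True.
  then y7 is forced to False.
  then y3 is forced to True.
  then y5 is forced to True.
Try y4 = True.
The remaining clauses are satisfied by y6 = False, y8 = False, y9 = False.
So y1 = T, y2 = T, y3 = T, y4 = T, y5 = T, y6 = F, y7 = F, y8 = F, y9 = F is a satisfying assignment.

SATISFIABLE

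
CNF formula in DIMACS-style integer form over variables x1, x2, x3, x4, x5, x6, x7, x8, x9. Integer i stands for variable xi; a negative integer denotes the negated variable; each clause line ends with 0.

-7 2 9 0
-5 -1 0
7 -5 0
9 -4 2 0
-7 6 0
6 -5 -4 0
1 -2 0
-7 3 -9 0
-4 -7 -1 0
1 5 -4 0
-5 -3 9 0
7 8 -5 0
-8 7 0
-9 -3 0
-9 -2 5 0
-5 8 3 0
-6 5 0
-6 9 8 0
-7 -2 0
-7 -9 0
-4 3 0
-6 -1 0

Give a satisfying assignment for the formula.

Pure literal: x4 appears only negated; assign x4 = False.
Set x1 = False and propagate.
  then x2 is forced to False.
For the remaining variables, x3 = False, x5 = False, x6 = False, x7 = False, x8 = False, x9 = True works.
Check each clause:
  1. {x9, x2, ¬x7} — ¬x7 is true.
  2. {¬x1, ¬x5} — ¬x5 is true.
  3. {¬x5, x7} — ¬x5 is true.
  4. {x9, ¬x4, x2} — x9 is true.
  5. {¬x7, x6} — ¬x7 is true.
  6. {x6, ¬x4, ¬x5} — ¬x5 is true.
  7. {¬x2, x1} — ¬x2 is true.
  8. {¬x7, x3, ¬x9} — ¬x7 is true.
  9. {¬x1, ¬x4, ¬x7} — ¬x7 is true.
  10. {x5, x1, ¬x4} — ¬x4 is true.
  11. {¬x3, ¬x5, x9} — x9 is true.
  12. {x8, x7, ¬x5} — ¬x5 is true.
  13. {x7, ¬x8} — ¬x8 is true.
  14. {¬x3, ¬x9} — ¬x3 is true.
  15. {x5, ¬x9, ¬x2} — ¬x2 is true.
  16. {x3, x8, ¬x5} — ¬x5 is true.
  17. {¬x6, x5} — ¬x6 is true.
  18. {¬x6, x9, x8} — x9 is true.
  19. {¬x2, ¬x7} — ¬x7 is true.
  20. {¬x7, ¬x9} — ¬x7 is true.
  21. {x3, ¬x4} — ¬x4 is true.
  22. {¬x6, ¬x1} — ¬x6 is true.

x1=False  x2=False  x3=False  x4=False  x5=False  x6=False  x7=False  x8=False  x9=True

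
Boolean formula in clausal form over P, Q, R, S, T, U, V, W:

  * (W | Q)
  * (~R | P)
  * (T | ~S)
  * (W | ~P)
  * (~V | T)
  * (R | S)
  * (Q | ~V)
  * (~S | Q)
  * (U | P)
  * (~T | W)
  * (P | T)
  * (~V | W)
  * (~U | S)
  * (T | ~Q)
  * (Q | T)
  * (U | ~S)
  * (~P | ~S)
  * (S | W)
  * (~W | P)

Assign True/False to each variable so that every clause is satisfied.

P = True  Q = True  R = True  S = False  T = True  U = False  V = False  W = True

Check each clause:
  1. (Q | W) — W is true.
  2. (P | ~R) — P is true.
  3. (~S | T) — ~S is true.
  4. (~P | W) — W is true.
  5. (T | ~V) — ~V is true.
  6. (R | S) — R is true.
  7. (~V | Q) — ~V is true.
  8. (Q | ~S) — Q is true.
  9. (P | U) — P is true.
  10. (W | ~T) — W is true.
  11. (T | P) — P is true.
  12. (W | ~V) — W is true.
  13. (S | ~U) — ~U is true.
  14. (~Q | T) — T is true.
  15. (Q | T) — Q is true.
  16. (U | ~S) — ~S is true.
  17. (~S | ~P) — ~S is true.
  18. (S | W) — W is true.
  19. (~W | P) — P is true.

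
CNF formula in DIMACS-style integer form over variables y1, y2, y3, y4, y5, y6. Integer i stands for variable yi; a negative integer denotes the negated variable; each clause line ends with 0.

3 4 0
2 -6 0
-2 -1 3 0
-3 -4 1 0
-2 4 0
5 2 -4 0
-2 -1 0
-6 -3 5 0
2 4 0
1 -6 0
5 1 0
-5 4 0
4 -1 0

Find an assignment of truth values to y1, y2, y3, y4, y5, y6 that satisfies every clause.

y1=False, y2=False, y3=False, y4=True, y5=True, y6=False

Check each clause:
  1. (y4 || y3) — y4 is true.
  2. (y2 || !y6) — !y6 is true.
  3. (!y1 || y3 || !y2) — !y1 is true.
  4. (y1 || !y4 || !y3) — !y3 is true.
  5. (y4 || !y2) — y4 is true.
  6. (y2 || !y4 || y5) — y5 is true.
  7. (!y2 || !y1) — !y1 is true.
  8. (!y6 || !y3 || y5) — !y3 is true.
  9. (y4 || y2) — y4 is true.
  10. (!y6 || y1) — !y6 is true.
  11. (y5 || y1) — y5 is true.
  12. (y4 || !y5) — y4 is true.
  13. (y4 || !y1) — y4 is true.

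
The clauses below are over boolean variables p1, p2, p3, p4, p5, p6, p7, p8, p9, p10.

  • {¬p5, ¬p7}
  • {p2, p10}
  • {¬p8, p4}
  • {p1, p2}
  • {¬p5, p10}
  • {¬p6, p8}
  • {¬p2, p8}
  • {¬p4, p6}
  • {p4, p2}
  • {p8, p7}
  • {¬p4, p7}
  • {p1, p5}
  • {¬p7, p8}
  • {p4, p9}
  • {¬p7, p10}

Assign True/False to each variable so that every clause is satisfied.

p1 = True, p2 = False, p3 = False, p4 = True, p5 = False, p6 = True, p7 = True, p8 = True, p9 = True, p10 = True

Check each clause:
  1. {¬p7, ¬p5} — ¬p5 is true.
  2. {p2, p10} — p10 is true.
  3. {p4, ¬p8} — p4 is true.
  4. {p1, p2} — p1 is true.
  5. {¬p5, p10} — p10 is true.
  6. {¬p6, p8} — p8 is true.
  7. {¬p2, p8} — p8 is true.
  8. {¬p4, p6} — p6 is true.
  9. {p2, p4} — p4 is true.
  10. {p8, p7} — p8 is true.
  11. {p7, ¬p4} — p7 is true.
  12. {p5, p1} — p1 is true.
  13. {¬p7, p8} — p8 is true.
  14. {p9, p4} — p9 is true.
  15. {¬p7, p10} — p10 is true.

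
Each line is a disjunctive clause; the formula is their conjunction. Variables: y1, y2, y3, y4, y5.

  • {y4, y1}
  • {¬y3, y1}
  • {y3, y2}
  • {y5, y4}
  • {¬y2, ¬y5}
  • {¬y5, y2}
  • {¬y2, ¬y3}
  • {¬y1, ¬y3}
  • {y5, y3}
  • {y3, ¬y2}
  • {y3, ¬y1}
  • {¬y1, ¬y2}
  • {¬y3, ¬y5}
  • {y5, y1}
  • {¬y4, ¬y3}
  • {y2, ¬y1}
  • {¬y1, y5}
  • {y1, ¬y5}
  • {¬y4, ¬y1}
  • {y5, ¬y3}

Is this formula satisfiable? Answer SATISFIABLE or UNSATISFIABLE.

y1 = True:
  propagation gives y3=False; an empty clause results — contradiction.
y1 = False:
  propagation gives y4=True, y3=False, y2=True; an empty clause results — contradiction.
Every branch closes, so no satisfying assignment exists.

UNSATISFIABLE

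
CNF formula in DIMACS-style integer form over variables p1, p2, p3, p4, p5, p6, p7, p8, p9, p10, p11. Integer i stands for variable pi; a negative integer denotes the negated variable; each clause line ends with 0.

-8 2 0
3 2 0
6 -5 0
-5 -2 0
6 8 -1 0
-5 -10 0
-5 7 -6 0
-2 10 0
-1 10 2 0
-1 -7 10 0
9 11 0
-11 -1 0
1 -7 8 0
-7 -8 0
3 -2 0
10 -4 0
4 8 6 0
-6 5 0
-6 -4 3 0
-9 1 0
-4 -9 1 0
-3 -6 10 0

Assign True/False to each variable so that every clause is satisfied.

p1 = False, p2 = True, p3 = True, p4 = True, p5 = False, p6 = False, p7 = False, p8 = True, p9 = False, p10 = True, p11 = True

Check each clause:
  1. (~p8 | p2) — p2 is true.
  2. (p3 | p2) — p2 is true.
  3. (~p5 | p6) — ~p5 is true.
  4. (~p2 | ~p5) — ~p5 is true.
  5. (~p1 | p8 | p6) — p8 is true.
  6. (~p5 | ~p10) — ~p5 is true.
  7. (p7 | ~p6 | ~p5) — ~p6 is true.
  8. (~p2 | p10) — p10 is true.
  9. (p10 | ~p1 | p2) — p2 is true.
  10. (~p7 | ~p1 | p10) — ~p7 is true.
  11. (p11 | p9) — p11 is true.
  12. (~p11 | ~p1) — ~p1 is true.
  13. (p1 | p8 | ~p7) — p8 is true.
  14. (~p7 | ~p8) — ~p7 is true.
  15. (~p2 | p3) — p3 is true.
  16. (~p4 | p10) — p10 is true.
  17. (p4 | p8 | p6) — p8 is true.
  18. (p5 | ~p6) — ~p6 is true.
  19. (~p4 | p3 | ~p6) — ~p6 is true.
  20. (p1 | ~p9) — ~p9 is true.
  21. (~p9 | p1 | ~p4) — ~p9 is true.
  22. (~p3 | p10 | ~p6) — p10 is true.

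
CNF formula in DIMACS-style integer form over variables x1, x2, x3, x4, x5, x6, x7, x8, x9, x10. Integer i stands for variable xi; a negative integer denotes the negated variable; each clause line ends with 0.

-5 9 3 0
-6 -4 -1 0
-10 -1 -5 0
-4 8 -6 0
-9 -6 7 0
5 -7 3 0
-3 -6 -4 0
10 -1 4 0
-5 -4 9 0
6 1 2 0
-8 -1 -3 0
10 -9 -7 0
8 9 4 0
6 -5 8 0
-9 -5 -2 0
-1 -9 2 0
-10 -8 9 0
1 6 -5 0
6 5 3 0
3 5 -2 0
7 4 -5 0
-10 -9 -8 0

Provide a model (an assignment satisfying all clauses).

x1 = True, x2 = True, x3 = True, x4 = True, x5 = False, x6 = False, x7 = True, x8 = False, x9 = True, x10 = True

Try x1 = True.
Try x2 = True.
The remaining clauses are satisfied by x3 = True, x4 = True, x5 = False, x6 = False, x7 = True, x8 = False, x9 = True, x10 = True.
Check each clause:
  1. (~x5 | x3 | x9) — x3 is true.
  2. (~x6 | ~x4 | ~x1) — ~x6 is true.
  3. (~x5 | ~x10 | ~x1) — ~x5 is true.
  4. (x8 | ~x4 | ~x6) — ~x6 is true.
  5. (~x6 | ~x9 | x7) — ~x6 is true.
  6. (x5 | x3 | ~x7) — x3 is true.
  7. (~x3 | ~x4 | ~x6) — ~x6 is true.
  8. (x4 | ~x1 | x10) — x10 is true.
  9. (~x5 | x9 | ~x4) — x9 is true.
  10. (x2 | x1 | x6) — x1 is true.
  11. (~x8 | ~x1 | ~x3) — ~x8 is true.
  12. (~x9 | ~x7 | x10) — x10 is true.
  13. (x8 | x4 | x9) — x9 is true.
  14. (~x5 | x8 | x6) — ~x5 is true.
  15. (~x9 | ~x2 | ~x5) — ~x5 is true.
  16. (x2 | ~x9 | ~x1) — x2 is true.
  17. (~x10 | x9 | ~x8) — ~x8 is true.
  18. (x1 | x6 | ~x5) — x1 is true.
  19. (x5 | x3 | x6) — x3 is true.
  20. (~x2 | x5 | x3) — x3 is true.
  21. (~x5 | x4 | x7) — ~x5 is true.
  22. (~x8 | ~x9 | ~x10) — ~x8 is true.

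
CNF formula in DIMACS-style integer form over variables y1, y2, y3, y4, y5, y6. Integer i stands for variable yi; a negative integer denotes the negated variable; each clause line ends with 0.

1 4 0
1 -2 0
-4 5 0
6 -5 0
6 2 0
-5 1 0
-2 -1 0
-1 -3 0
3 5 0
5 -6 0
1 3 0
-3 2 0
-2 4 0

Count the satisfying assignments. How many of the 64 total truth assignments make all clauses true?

2

The models are:
  y1=1 y2=0 y3=0 y4=0 y5=1 y6=1
  y1=1 y2=0 y3=0 y4=1 y5=1 y6=1
That's 2 in total.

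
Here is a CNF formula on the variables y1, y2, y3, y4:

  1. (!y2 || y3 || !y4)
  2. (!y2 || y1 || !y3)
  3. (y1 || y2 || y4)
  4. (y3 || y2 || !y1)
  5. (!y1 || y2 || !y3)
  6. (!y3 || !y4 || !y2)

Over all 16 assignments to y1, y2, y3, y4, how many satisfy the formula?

Satisfying assignments:
  y1=0 y2=0 y3=0 y4=1
  y1=0 y2=0 y3=1 y4=1
  y1=0 y2=1 y3=0 y4=0
  y1=1 y2=1 y3=0 y4=0
  y1=1 y2=1 y3=1 y4=0
Count: 5.

5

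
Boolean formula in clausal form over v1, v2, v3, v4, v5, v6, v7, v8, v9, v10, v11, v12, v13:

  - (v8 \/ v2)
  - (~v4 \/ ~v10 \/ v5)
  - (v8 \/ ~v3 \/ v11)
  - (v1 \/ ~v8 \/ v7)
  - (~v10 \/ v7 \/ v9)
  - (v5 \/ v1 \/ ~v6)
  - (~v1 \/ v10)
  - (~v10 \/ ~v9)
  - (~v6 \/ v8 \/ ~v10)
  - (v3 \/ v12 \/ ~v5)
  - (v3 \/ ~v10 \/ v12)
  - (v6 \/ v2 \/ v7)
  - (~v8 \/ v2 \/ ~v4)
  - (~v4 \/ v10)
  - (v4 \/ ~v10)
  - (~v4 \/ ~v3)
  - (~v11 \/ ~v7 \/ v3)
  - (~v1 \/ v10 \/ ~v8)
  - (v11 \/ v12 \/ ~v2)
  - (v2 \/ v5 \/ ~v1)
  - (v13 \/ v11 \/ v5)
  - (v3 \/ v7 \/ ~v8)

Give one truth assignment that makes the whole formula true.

v1=T, v2=T, v3=F, v4=T, v5=T, v6=T, v7=T, v8=T, v9=F, v10=T, v11=F, v12=T, v13=F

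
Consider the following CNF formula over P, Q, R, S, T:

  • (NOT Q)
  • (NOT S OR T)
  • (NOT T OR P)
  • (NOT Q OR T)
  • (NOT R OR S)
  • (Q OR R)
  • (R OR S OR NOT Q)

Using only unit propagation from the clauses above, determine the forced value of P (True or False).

True

(NOT Q) stands alone — Q = False.
(R OR Q): since Q = False, the clause reduces to (R). R = True.
(S OR NOT R): since R = True, the clause reduces to (S). S = True.
From (NOT S OR T) and S = True: T = True.
(P OR NOT T) with T = True leaves only P, so P = True.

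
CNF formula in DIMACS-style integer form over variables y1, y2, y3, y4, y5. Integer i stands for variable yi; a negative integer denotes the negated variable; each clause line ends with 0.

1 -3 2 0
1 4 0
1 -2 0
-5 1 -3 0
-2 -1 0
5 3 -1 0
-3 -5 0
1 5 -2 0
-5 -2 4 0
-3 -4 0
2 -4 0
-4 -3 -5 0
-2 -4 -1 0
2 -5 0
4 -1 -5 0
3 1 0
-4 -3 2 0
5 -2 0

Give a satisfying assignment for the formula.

Try y1 = True.
  then y2 is forced to False.
  then y4 is forced to False.
  then y5 is forced to False.
  then y3 is forced to True.
Every clause has at least one true literal under this assignment.
Check each clause:
  1. (y1 \/ ~y3 \/ y2) — y1 is true.
  2. (y1 \/ y4) — y1 is true.
  3. (y1 \/ ~y2) — y1 is true.
  4. (~y3 \/ ~y5 \/ y1) — y1 is true.
  5. (~y2 \/ ~y1) — ~y2 is true.
  6. (~y1 \/ y5 \/ y3) — y3 is true.
  7. (~y3 \/ ~y5) — ~y5 is true.
  8. (~y2 \/ y5 \/ y1) — y1 is true.
  9. (~y5 \/ y4 \/ ~y2) — ~y5 is true.
  10. (~y4 \/ ~y3) — ~y4 is true.
  11. (~y4 \/ y2) — ~y4 is true.
  12. (~y4 \/ ~y3 \/ ~y5) — ~y5 is true.
  13. (~y2 \/ ~y1 \/ ~y4) — ~y4 is true.
  14. (y2 \/ ~y5) — ~y5 is true.
  15. (~y5 \/ y4 \/ ~y1) — ~y5 is true.
  16. (y1 \/ y3) — y1 is true.
  17. (y2 \/ ~y3 \/ ~y4) — ~y4 is true.
  18. (~y2 \/ y5) — ~y2 is true.

y1 = True, y2 = False, y3 = True, y4 = False, y5 = False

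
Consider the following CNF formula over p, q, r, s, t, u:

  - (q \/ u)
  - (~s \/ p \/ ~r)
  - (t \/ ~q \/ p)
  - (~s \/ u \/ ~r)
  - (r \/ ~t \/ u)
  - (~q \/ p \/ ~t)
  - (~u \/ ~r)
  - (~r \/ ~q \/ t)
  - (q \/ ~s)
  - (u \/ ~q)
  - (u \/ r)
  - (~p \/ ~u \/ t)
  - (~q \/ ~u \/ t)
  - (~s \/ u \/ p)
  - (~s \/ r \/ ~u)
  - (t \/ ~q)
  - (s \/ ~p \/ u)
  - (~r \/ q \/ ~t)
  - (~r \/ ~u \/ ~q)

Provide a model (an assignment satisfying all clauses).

Set p = False and propagate.
Branch on q: take q = False.
  then u is forced to True.
  then r is forced to False.
  then s is forced to False.
t is now unconstrained; take t = False.
Check each clause:
  1. (q \/ u) — u is true.
  2. (p \/ ~s \/ ~r) — ~s is true.
  3. (p \/ t \/ ~q) — ~q is true.
  4. (~r \/ u \/ ~s) — ~s is true.
  5. (u \/ ~t \/ r) — ~t is true.
  6. (~t \/ p \/ ~q) — ~t is true.
  7. (~u \/ ~r) — ~r is true.
  8. (~r \/ t \/ ~q) — ~r is true.
  9. (~s \/ q) — ~s is true.
  10. (~q \/ u) — u is true.
  11. (r \/ u) — u is true.
  12. (~p \/ ~u \/ t) — ~p is true.
  13. (~q \/ t \/ ~u) — ~q is true.
  14. (p \/ u \/ ~s) — ~s is true.
  15. (r \/ ~u \/ ~s) — ~s is true.
  16. (t \/ ~q) — ~q is true.
  17. (~p \/ u \/ s) — ~p is true.
  18. (~t \/ ~r \/ q) — ~t is true.
  19. (~r \/ ~q \/ ~u) — ~r is true.

p=False, q=False, r=False, s=False, t=False, u=True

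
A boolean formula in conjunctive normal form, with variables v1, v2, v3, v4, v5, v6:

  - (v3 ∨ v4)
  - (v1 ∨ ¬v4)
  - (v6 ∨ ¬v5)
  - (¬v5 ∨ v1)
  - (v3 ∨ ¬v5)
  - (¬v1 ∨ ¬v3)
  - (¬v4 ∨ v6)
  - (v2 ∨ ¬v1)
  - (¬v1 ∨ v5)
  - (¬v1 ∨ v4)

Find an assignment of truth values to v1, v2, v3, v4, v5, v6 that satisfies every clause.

Pure literal: v2 appears only positively; assign v2 = True.
Set v1 = False and propagate.
  then v4 is forced to False.
  then v3 is forced to True.
  then v5 is forced to False.
v6 is now unconstrained; take v6 = False.

v1 = 0  v2 = 1  v3 = 1  v4 = 0  v5 = 0  v6 = 0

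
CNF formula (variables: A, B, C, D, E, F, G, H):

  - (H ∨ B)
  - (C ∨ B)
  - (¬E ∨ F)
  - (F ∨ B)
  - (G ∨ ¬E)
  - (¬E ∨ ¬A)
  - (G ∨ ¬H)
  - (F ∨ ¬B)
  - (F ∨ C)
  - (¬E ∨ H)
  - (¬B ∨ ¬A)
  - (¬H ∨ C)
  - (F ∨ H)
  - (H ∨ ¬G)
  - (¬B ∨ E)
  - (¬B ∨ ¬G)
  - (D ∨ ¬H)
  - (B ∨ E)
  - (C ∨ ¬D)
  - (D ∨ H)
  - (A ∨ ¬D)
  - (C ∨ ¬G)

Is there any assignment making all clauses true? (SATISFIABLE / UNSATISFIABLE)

B = True:
  propagation gives F=True, A=False, E=True, G=True; an empty clause results — contradiction.
B = False:
  propagation gives H=True, C=True, F=True, G=True; an empty clause results — contradiction.
Every branch closes, so no satisfying assignment exists.

UNSATISFIABLE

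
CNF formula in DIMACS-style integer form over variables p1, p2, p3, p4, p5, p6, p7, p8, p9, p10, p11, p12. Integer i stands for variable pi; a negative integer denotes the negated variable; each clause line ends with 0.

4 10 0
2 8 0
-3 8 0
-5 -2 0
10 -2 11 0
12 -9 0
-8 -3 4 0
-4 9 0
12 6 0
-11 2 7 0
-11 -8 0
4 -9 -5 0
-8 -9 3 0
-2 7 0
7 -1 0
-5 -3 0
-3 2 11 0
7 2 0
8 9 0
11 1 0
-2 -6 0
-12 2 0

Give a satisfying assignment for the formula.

p1=1, p2=1, p3=0, p4=1, p5=0, p6=0, p7=1, p8=0, p9=1, p10=0, p11=1, p12=1

Check each clause:
  1. (p4 ∨ p10) — p4 is true.
  2. (p8 ∨ p2) — p2 is true.
  3. (p8 ∨ ¬p3) — ¬p3 is true.
  4. (¬p5 ∨ ¬p2) — ¬p5 is true.
  5. (¬p2 ∨ p10 ∨ p11) — p11 is true.
  6. (¬p9 ∨ p12) — p12 is true.
  7. (p4 ∨ ¬p8 ∨ ¬p3) — ¬p8 is true.
  8. (¬p4 ∨ p9) — p9 is true.
  9. (p6 ∨ p12) — p12 is true.
  10. (p2 ∨ ¬p11 ∨ p7) — p2 is true.
  11. (¬p8 ∨ ¬p11) — ¬p8 is true.
  12. (p4 ∨ ¬p9 ∨ ¬p5) — ¬p5 is true.
  13. (¬p9 ∨ p3 ∨ ¬p8) — ¬p8 is true.
  14. (¬p2 ∨ p7) — p7 is true.
  15. (¬p1 ∨ p7) — p7 is true.
  16. (¬p5 ∨ ¬p3) — ¬p5 is true.
  17. (¬p3 ∨ p11 ∨ p2) — p2 is true.
  18. (p2 ∨ p7) — p2 is true.
  19. (p8 ∨ p9) — p9 is true.
  20. (p1 ∨ p11) — p1 is true.
  21. (¬p6 ∨ ¬p2) — ¬p6 is true.
  22. (¬p12 ∨ p2) — p2 is true.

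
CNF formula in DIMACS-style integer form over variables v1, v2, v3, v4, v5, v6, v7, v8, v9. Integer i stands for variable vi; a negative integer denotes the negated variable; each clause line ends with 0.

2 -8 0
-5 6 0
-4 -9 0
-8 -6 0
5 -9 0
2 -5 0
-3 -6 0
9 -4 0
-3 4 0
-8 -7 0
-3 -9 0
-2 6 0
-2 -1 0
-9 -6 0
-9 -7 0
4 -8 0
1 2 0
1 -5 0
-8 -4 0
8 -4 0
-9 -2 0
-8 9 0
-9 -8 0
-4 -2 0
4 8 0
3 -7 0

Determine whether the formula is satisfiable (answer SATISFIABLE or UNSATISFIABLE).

UNSATISFIABLE

v8 = True:
  propagation gives v2=True, v6=False; an empty clause results — contradiction.
v8 = False:
  propagation gives v4=False; an empty clause results — contradiction.
Every branch closes, so no satisfying assignment exists.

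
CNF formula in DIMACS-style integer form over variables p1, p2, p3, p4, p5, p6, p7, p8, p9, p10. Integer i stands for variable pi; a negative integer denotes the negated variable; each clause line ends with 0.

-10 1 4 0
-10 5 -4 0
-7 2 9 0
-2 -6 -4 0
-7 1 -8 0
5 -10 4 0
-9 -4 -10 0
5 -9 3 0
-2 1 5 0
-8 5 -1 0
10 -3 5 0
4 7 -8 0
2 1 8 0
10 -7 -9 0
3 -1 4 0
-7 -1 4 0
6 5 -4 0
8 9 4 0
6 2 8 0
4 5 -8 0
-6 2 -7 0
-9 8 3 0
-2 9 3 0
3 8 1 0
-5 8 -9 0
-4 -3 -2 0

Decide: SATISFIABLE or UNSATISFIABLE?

Set p1 = True and propagate.
For the remaining variables, p2 = False, p3 = False, p4 = True, p5 = True, p6 = True, p7 = False, p8 = True, p9 = False, p10 = False works.
So p1=True, p2=False, p3=False, p4=True, p5=True, p6=True, p7=False, p8=True, p9=False, p10=False is a satisfying assignment.

SATISFIABLE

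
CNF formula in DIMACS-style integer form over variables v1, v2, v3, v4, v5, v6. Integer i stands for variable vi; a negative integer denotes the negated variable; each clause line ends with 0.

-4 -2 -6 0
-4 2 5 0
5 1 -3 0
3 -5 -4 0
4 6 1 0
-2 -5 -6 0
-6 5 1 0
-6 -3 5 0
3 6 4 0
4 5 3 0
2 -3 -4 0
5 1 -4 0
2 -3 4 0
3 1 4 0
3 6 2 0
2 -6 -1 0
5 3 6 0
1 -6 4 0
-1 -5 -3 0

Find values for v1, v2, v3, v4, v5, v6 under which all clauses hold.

v1=T  v2=T  v3=T  v4=F  v5=F  v6=F

Check each clause:
  1. (~v6 \/ ~v4 \/ ~v2) — ~v6 is true.
  2. (v5 \/ v2 \/ ~v4) — v2 is true.
  3. (v5 \/ ~v3 \/ v1) — v1 is true.
  4. (~v4 \/ ~v5 \/ v3) — v3 is true.
  5. (v6 \/ v1 \/ v4) — v1 is true.
  6. (~v5 \/ ~v6 \/ ~v2) — ~v6 is true.
  7. (~v6 \/ v5 \/ v1) — v1 is true.
  8. (~v3 \/ ~v6 \/ v5) — ~v6 is true.
  9. (v3 \/ v4 \/ v6) — v3 is true.
  10. (v4 \/ v5 \/ v3) — v3 is true.
  11. (~v4 \/ v2 \/ ~v3) — v2 is true.
  12. (v5 \/ ~v4 \/ v1) — v1 is true.
  13. (~v3 \/ v2 \/ v4) — v2 is true.
  14. (v1 \/ v4 \/ v3) — v1 is true.
  15. (v3 \/ v2 \/ v6) — v2 is true.
  16. (v2 \/ ~v1 \/ ~v6) — ~v6 is true.
  17. (v6 \/ v3 \/ v5) — v3 is true.
  18. (v1 \/ ~v6 \/ v4) — v1 is true.
  19. (~v1 \/ ~v3 \/ ~v5) — ~v5 is true.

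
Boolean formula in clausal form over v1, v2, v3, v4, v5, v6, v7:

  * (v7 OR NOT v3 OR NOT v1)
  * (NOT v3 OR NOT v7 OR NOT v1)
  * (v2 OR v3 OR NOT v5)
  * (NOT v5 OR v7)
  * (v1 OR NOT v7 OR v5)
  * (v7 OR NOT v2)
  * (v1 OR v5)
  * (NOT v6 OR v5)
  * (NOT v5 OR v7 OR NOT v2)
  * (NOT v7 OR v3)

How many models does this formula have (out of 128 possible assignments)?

10

Case analysis on v7 and v5:
  v7=1, v5=1: forces v1=0; v3=1; v2, v4, v6 free → 2^3 = 8.
  v7=1, v5=0: a clause becomes empty — 0.
  v7=0, v5=1: a clause becomes empty — 0.
  v7=0, v5=0: remaining (v1,v2,v3,v4,v6) ∈ {(1,0,0,0,0); (1,0,0,1,0)} — 2.
Total: 8 + 0 + 0 + 2 = 10.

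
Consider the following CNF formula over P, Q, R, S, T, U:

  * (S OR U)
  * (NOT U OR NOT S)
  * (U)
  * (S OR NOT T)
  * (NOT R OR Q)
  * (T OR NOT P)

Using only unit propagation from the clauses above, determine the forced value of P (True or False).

False

Unit clause (U) sets U = True.
From (NOT U OR NOT S) and U = True: S = False.
From (S OR NOT T) and S = False: T = False.
In (NOT P OR T), T is now false; NOT P must hold, so P = False.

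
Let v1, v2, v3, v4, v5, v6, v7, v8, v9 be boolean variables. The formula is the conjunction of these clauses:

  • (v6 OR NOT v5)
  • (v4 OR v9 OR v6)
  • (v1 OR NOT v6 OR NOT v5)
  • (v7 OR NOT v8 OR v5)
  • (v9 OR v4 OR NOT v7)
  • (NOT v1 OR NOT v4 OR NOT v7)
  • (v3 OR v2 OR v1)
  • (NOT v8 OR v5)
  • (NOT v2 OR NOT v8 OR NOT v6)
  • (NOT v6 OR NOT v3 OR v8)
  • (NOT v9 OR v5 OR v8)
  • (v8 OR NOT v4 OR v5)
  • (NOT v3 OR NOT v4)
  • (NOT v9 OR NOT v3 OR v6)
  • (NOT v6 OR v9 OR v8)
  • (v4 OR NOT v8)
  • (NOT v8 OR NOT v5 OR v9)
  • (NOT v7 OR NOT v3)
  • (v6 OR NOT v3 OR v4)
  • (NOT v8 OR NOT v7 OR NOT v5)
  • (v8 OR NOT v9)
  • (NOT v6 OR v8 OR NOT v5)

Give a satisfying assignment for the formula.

v1=True, v2=False, v3=False, v4=True, v5=True, v6=True, v7=False, v8=True, v9=True

Check each clause:
  1. (NOT v5 OR v6) — v6 is true.
  2. (v9 OR v6 OR v4) — v9 is true.
  3. (NOT v5 OR NOT v6 OR v1) — v1 is true.
  4. (v5 OR NOT v8 OR v7) — v5 is true.
  5. (NOT v7 OR v4 OR v9) — v9 is true.
  6. (NOT v4 OR NOT v1 OR NOT v7) — NOT v7 is true.
  7. (v1 OR v2 OR v3) — v1 is true.
  8. (v5 OR NOT v8) — v5 is true.
  9. (NOT v2 OR NOT v8 OR NOT v6) — NOT v2 is true.
  10. (v8 OR NOT v3 OR NOT v6) — v8 is true.
  11. (NOT v9 OR v5 OR v8) — v8 is true.
  12. (v5 OR v8 OR NOT v4) — v8 is true.
  13. (NOT v3 OR NOT v4) — NOT v3 is true.
  14. (NOT v3 OR v6 OR NOT v9) — NOT v3 is true.
  15. (v8 OR v9 OR NOT v6) — v8 is true.
  16. (NOT v8 OR v4) — v4 is true.
  17. (v9 OR NOT v8 OR NOT v5) — v9 is true.
  18. (NOT v3 OR NOT v7) — NOT v7 is true.
  19. (NOT v3 OR v6 OR v4) — v4 is true.
  20. (NOT v8 OR NOT v7 OR NOT v5) — NOT v7 is true.
  21. (NOT v9 OR v8) — v8 is true.
  22. (NOT v6 OR NOT v5 OR v8) — v8 is true.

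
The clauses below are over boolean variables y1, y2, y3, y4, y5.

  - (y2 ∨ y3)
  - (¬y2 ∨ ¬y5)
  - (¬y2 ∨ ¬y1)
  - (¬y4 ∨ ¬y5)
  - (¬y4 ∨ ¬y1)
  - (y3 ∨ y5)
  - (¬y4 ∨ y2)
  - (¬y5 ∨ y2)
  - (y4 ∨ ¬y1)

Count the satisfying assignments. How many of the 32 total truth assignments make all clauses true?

The models are:
  y1=0 y2=0 y3=1 y4=0 y5=0
  y1=0 y2=1 y3=1 y4=0 y5=0
  y1=0 y2=1 y3=1 y4=1 y5=0
That's 3 in total.

3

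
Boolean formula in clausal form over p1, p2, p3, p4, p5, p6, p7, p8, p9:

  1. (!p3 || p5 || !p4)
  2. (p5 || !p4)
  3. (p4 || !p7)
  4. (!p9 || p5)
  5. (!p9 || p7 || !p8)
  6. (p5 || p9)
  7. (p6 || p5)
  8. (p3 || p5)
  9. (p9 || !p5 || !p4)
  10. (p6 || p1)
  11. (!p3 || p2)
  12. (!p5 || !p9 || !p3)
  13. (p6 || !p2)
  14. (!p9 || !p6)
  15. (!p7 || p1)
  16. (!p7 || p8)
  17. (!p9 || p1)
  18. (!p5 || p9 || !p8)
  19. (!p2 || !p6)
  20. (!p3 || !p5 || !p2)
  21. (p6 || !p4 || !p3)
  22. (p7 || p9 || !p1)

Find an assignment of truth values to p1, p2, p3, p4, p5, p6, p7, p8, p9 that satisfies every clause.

Try p1 = True.
Set p2 = False and propagate.
  then p3 is forced to False.
  then p5 is forced to True.
The remaining clauses are satisfied by p4 = True, p6 = False, p7 = False, p8 = False, p9 = True.
Every clause has at least one true literal under this assignment.
Check each clause:
  1. (!p3 || !p4 || p5) — !p3 is true.
  2. (p5 || !p4) — p5 is true.
  3. (p4 || !p7) — !p7 is true.
  4. (!p9 || p5) — p5 is true.
  5. (!p9 || !p8 || p7) — !p8 is true.
  6. (p9 || p5) — p9 is true.
  7. (p5 || p6) — p5 is true.
  8. (p3 || p5) — p5 is true.
  9. (p9 || !p5 || !p4) — p9 is true.
  10. (p6 || p1) — p1 is true.
  11. (!p3 || p2) — !p3 is true.
  12. (!p9 || !p5 || !p3) — !p3 is true.
  13. (!p2 || p6) — !p2 is true.
  14. (!p9 || !p6) — !p6 is true.
  15. (!p7 || p1) — !p7 is true.
  16. (!p7 || p8) — !p7 is true.
  17. (!p9 || p1) — p1 is true.
  18. (p9 || !p5 || !p8) — !p8 is true.
  19. (!p6 || !p2) — !p6 is true.
  20. (!p5 || !p3 || !p2) — !p3 is true.
  21. (p6 || !p3 || !p4) — !p3 is true.
  22. (p9 || p7 || !p1) — p9 is true.

p1=1, p2=0, p3=0, p4=1, p5=1, p6=0, p7=0, p8=0, p9=1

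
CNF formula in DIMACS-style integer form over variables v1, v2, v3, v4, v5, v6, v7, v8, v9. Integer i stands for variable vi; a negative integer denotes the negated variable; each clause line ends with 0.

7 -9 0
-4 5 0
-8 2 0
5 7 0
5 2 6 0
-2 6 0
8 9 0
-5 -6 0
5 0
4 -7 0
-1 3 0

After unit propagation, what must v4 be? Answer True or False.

True

(v5) stands alone — v5 = True.
(¬v6 ∨ ¬v5): since v5 = True, the clause reduces to (¬v6). v6 = False.
In (v6 ∨ ¬v2), v6 is now false; ¬v2 must hold, so v2 = False.
(v2 ∨ ¬v8) with v2 = False leaves only ¬v8, so v8 = False.
(v9 ∨ v8): since v8 = False, the clause reduces to (v9). v9 = True.
(¬v9 ∨ v7): since v9 = True, the clause reduces to (v7). v7 = True.
In (v4 ∨ ¬v7), ¬v7 is now false; v4 must hold, so v4 = True.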